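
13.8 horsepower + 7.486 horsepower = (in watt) 1.587e+04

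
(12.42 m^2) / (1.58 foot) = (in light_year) 2.726e-15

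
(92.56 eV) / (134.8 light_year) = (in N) 1.163e-35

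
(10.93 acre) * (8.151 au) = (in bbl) 3.392e+17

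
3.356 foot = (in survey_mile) 0.0006356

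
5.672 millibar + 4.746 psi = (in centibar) 33.29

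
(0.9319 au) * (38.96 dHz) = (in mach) 1.595e+09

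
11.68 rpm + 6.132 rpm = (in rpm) 17.81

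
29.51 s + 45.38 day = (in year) 0.1243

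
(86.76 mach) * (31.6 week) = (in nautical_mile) 3.049e+08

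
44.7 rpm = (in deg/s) 268.2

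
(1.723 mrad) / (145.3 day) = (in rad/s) 1.372e-10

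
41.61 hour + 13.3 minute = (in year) 0.004775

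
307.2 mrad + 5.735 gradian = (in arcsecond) 8.195e+04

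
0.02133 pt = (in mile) 4.676e-09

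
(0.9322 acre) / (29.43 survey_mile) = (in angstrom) 7.965e+08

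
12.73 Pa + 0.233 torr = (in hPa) 0.4379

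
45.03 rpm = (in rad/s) 4.716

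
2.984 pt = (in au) 7.037e-15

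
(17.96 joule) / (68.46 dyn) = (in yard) 2.869e+04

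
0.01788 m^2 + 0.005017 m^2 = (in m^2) 0.0229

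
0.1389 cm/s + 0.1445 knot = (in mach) 0.0002224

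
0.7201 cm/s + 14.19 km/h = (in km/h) 14.22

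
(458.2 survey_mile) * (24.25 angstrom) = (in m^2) 0.001788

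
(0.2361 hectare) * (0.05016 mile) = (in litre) 1.906e+08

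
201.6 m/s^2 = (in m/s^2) 201.6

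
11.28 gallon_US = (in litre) 42.7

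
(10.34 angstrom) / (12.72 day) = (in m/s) 9.408e-16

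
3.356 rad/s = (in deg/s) 192.3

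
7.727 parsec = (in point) 6.759e+20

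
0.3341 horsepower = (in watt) 249.1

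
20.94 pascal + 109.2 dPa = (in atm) 0.0003144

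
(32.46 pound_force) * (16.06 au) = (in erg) 3.469e+21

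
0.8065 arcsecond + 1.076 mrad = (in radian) 0.00108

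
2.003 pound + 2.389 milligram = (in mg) 9.085e+05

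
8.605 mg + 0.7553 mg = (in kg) 9.36e-06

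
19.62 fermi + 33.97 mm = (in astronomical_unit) 2.271e-13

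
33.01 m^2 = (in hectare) 0.003301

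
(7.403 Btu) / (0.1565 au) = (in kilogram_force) 3.402e-08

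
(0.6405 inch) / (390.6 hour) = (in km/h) 4.165e-08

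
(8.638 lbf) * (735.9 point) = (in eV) 6.226e+19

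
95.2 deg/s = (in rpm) 15.87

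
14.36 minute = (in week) 0.001425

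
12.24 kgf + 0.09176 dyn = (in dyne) 1.2e+07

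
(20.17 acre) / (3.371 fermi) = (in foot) 7.944e+19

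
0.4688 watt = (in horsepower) 0.0006287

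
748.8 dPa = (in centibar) 0.07488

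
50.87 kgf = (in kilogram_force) 50.87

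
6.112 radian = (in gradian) 389.1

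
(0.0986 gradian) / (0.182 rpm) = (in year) 2.577e-09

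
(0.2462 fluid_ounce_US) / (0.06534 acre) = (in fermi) 2.754e+07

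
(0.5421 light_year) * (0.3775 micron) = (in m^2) 1.936e+09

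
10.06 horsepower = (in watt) 7502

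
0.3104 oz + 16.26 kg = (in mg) 1.627e+07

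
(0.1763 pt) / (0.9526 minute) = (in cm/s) 0.0001088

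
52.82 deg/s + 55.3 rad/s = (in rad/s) 56.22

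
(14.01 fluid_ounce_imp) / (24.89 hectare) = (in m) 1.599e-09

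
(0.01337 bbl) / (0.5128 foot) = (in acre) 3.361e-06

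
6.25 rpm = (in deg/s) 37.5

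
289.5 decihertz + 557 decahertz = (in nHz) 5.599e+12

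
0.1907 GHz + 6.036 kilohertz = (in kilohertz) 1.907e+05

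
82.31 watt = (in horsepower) 0.1104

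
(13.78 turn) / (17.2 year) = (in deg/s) 9.146e-06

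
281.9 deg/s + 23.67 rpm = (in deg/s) 423.9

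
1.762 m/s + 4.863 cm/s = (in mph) 4.05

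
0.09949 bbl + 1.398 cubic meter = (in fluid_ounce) 4.781e+04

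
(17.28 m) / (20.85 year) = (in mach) 7.718e-11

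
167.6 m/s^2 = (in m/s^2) 167.6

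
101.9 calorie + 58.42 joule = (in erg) 4.848e+09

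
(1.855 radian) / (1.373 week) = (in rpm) 2.133e-05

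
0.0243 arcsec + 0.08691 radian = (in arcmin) 298.8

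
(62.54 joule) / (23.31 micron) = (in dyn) 2.683e+11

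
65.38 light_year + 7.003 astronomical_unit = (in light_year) 65.38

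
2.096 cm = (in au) 1.401e-13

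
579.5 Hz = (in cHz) 5.795e+04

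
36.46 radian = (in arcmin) 1.253e+05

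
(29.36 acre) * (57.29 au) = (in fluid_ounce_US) 3.443e+22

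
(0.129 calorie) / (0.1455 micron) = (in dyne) 3.71e+11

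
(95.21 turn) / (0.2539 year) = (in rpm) 0.0007135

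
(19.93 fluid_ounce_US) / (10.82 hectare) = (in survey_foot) 1.787e-08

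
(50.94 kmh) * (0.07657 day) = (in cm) 9.361e+06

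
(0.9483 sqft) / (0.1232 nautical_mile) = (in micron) 386.1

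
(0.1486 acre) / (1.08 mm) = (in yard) 6.089e+05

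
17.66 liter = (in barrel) 0.1111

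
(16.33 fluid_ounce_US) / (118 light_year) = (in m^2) 4.326e-22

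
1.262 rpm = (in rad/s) 0.1322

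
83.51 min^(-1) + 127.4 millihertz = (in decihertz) 15.19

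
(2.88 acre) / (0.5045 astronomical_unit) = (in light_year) 1.632e-23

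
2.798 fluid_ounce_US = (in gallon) 0.02186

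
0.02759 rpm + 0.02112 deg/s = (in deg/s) 0.1867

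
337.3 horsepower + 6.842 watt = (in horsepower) 337.3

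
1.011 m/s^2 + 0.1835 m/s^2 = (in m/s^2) 1.194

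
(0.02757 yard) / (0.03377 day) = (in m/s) 8.64e-06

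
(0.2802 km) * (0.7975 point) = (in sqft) 0.8485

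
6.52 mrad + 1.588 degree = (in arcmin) 117.7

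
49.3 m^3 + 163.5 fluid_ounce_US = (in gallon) 1.302e+04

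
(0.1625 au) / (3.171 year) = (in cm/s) 2.431e+04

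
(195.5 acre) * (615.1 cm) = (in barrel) 3.061e+07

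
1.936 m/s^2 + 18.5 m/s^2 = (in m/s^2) 20.44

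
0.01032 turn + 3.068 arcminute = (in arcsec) 1.356e+04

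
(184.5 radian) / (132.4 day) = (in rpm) 0.000154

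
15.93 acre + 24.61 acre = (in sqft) 1.766e+06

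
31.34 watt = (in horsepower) 0.04203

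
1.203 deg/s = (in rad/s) 0.021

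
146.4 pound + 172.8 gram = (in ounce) 2348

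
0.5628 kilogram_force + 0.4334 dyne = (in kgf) 0.5628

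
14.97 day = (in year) 0.04101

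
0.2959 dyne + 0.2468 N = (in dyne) 2.468e+04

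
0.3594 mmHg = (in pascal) 47.92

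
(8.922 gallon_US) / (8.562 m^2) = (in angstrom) 3.945e+07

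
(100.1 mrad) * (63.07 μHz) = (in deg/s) 0.0003617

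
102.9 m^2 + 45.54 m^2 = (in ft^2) 1598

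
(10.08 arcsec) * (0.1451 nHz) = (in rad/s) 7.091e-15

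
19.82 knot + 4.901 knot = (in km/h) 45.78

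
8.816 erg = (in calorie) 2.107e-07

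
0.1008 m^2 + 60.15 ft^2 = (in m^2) 5.689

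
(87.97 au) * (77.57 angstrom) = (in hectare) 10.21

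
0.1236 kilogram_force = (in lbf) 0.2725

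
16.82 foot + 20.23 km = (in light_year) 2.139e-12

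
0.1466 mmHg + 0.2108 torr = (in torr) 0.3574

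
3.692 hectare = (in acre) 9.123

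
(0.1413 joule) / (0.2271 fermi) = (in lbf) 1.399e+14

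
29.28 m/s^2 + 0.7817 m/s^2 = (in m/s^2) 30.06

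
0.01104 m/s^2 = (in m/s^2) 0.01104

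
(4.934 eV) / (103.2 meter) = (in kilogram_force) 7.811e-22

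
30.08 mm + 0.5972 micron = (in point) 85.27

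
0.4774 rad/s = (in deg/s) 27.35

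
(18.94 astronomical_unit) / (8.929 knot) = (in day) 7.139e+06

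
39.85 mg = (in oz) 0.001406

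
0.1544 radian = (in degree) 8.846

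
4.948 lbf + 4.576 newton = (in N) 26.59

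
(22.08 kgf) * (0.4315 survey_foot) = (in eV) 1.777e+20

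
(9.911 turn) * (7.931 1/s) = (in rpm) 4716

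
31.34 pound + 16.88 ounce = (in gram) 1.469e+04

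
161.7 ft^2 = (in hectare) 0.001502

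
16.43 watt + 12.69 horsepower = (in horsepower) 12.71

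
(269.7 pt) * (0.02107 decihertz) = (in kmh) 0.0007217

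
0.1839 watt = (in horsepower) 0.0002466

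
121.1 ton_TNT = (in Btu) 4.802e+08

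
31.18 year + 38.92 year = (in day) 2.559e+04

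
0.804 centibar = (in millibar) 8.04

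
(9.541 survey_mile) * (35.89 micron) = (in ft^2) 5.932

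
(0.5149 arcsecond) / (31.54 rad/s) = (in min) 1.319e-09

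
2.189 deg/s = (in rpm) 0.3648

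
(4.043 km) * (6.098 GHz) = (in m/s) 2.465e+13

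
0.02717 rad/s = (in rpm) 0.2595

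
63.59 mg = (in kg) 6.359e-05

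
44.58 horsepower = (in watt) 3.324e+04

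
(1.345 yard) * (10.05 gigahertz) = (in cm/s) 1.236e+12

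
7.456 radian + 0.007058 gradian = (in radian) 7.456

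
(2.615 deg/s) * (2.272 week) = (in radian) 6.271e+04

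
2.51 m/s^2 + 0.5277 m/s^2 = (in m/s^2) 3.038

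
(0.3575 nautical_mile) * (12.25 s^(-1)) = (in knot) 1.577e+04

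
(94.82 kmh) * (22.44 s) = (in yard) 646.4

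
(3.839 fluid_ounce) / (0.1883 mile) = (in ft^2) 4.033e-06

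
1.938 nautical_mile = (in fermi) 3.589e+18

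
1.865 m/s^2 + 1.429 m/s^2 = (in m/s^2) 3.294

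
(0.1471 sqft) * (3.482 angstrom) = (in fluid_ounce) 1.609e-07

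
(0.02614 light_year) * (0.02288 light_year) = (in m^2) 5.353e+28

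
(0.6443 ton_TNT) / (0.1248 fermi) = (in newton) 2.16e+25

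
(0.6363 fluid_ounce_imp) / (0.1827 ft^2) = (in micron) 1065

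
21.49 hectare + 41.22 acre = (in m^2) 3.817e+05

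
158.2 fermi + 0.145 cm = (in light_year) 1.533e-19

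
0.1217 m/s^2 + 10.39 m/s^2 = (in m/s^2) 10.51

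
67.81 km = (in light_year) 7.168e-12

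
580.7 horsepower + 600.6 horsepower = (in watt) 8.809e+05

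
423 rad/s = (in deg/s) 2.424e+04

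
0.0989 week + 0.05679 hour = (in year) 0.001903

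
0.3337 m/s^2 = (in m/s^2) 0.3337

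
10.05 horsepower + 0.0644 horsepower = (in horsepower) 10.11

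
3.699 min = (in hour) 0.06165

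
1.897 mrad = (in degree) 0.1087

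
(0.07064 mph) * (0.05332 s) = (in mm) 1.684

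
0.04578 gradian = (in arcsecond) 148.3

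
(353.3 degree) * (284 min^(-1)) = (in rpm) 278.7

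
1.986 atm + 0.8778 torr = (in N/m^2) 2.013e+05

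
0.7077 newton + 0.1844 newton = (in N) 0.8921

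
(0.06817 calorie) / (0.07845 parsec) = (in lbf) 2.649e-17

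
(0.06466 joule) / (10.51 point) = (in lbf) 3.921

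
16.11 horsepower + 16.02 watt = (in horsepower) 16.13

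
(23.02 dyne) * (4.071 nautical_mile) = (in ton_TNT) 4.148e-10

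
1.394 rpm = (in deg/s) 8.364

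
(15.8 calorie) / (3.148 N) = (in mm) 2.1e+04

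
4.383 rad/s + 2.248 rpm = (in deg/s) 264.6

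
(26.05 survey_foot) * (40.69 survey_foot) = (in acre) 0.02433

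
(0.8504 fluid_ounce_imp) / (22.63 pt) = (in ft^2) 0.03258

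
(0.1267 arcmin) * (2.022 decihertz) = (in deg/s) 0.000427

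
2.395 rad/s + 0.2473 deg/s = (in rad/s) 2.399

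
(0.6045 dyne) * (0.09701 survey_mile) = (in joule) 0.0009438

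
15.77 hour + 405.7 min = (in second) 8.111e+04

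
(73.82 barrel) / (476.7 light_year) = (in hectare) 2.602e-22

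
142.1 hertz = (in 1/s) 142.1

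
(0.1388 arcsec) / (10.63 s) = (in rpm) 6.045e-07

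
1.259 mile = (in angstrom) 2.026e+13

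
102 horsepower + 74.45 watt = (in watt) 7.614e+04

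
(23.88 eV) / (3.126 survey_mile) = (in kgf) 7.755e-23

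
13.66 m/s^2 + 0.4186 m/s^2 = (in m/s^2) 14.08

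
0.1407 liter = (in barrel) 0.000885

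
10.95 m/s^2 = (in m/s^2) 10.95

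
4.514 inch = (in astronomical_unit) 7.664e-13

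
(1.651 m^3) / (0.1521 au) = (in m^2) 7.256e-11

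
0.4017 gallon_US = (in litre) 1.521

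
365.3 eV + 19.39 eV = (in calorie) 1.473e-17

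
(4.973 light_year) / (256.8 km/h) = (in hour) 1.832e+11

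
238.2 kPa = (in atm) 2.351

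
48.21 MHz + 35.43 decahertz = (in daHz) 4.821e+06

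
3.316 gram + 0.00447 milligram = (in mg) 3316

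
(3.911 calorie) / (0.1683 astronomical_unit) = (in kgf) 6.627e-11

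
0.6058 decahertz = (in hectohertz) 0.06058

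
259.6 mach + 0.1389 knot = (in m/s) 8.839e+04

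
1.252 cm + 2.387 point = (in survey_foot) 0.04384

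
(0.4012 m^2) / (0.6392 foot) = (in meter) 2.059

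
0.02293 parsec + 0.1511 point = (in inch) 2.786e+16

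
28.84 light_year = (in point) 7.734e+20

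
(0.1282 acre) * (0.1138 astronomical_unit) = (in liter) 8.832e+15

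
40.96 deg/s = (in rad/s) 0.7149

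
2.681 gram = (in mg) 2681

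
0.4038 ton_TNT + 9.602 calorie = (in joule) 1.689e+09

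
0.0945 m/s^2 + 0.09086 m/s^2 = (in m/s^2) 0.1854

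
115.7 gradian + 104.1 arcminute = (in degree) 105.9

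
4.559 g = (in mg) 4559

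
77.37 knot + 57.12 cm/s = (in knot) 78.48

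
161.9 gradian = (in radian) 2.543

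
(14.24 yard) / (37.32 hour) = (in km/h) 0.0003489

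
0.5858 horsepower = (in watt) 436.8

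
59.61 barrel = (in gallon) 2504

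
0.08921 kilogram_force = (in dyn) 8.749e+04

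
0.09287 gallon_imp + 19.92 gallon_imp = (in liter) 90.98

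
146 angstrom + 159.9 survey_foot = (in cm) 4874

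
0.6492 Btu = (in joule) 684.9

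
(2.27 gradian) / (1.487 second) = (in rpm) 0.229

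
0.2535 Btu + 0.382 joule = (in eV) 1.672e+21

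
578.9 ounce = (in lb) 36.18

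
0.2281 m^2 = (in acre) 5.636e-05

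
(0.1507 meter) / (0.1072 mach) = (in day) 4.778e-08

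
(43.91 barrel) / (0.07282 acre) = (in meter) 0.02369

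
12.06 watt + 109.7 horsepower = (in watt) 8.182e+04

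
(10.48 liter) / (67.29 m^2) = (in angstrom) 1.557e+06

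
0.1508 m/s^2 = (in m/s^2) 0.1508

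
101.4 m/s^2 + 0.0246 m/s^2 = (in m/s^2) 101.4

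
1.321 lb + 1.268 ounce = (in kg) 0.6351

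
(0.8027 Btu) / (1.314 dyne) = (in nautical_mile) 3.48e+04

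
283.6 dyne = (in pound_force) 0.0006376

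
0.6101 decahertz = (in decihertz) 61.01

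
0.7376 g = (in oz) 0.02602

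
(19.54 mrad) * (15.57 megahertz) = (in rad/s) 3.042e+05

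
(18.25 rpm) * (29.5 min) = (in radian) 3383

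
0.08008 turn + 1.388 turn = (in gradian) 587.2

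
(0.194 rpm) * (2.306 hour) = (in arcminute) 5.798e+05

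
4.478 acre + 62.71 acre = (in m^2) 2.719e+05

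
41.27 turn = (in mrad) 2.593e+05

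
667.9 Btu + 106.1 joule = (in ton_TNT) 0.0001684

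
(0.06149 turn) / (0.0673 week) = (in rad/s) 9.492e-06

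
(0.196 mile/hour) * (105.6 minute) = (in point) 1.574e+06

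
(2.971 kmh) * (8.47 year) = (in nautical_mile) 1.19e+05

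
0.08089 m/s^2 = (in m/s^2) 0.08089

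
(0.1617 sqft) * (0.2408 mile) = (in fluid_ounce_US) 1.969e+05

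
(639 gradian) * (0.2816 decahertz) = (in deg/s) 1619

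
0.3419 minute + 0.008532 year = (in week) 0.4449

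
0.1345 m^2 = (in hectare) 1.345e-05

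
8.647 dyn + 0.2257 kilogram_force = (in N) 2.213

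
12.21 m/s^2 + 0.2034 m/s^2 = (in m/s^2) 12.41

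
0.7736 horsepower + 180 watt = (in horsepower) 1.015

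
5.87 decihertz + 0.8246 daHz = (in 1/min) 530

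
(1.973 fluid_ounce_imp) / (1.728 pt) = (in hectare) 9.196e-06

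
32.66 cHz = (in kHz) 0.0003266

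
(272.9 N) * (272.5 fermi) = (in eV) 4.642e+08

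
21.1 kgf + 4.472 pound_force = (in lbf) 50.99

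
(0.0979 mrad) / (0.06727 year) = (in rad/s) 4.615e-11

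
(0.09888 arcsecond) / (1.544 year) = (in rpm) 9.402e-14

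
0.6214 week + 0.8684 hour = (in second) 3.789e+05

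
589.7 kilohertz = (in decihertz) 5.897e+06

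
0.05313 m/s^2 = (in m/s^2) 0.05313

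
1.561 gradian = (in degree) 1.405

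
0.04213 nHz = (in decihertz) 4.213e-10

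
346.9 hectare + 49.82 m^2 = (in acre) 857.2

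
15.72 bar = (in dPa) 1.572e+07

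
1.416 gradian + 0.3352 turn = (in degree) 121.9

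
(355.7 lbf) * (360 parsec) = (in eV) 1.097e+41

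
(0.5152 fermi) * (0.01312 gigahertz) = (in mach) 1.985e-11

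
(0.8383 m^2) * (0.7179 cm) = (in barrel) 0.03785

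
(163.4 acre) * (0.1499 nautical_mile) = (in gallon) 4.85e+10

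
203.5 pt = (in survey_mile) 4.461e-05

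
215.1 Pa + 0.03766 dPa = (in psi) 0.0312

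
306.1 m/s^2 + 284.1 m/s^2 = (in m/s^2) 590.2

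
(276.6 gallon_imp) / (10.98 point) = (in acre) 0.08022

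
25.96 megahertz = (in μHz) 2.596e+13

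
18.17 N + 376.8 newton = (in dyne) 3.95e+07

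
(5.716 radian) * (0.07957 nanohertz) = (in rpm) 4.343e-09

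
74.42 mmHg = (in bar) 0.09922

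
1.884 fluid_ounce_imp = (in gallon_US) 0.01414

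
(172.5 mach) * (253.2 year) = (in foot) 1.539e+15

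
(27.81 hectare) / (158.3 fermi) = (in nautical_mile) 9.486e+14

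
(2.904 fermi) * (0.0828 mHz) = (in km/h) 8.656e-19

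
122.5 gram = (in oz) 4.321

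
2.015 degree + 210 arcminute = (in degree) 5.515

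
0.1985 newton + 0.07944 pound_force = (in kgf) 0.05627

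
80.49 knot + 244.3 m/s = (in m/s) 285.7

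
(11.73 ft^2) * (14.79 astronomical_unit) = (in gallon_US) 6.37e+14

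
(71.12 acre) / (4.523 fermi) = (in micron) 6.363e+25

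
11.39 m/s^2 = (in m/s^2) 11.39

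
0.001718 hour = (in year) 1.961e-07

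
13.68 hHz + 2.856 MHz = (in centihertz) 2.857e+08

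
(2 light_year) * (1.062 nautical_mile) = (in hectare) 3.722e+15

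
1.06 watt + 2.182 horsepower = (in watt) 1628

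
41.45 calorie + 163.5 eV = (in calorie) 41.45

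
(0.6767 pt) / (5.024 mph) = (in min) 1.772e-06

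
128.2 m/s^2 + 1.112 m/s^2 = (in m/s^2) 129.3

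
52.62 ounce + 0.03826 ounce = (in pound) 3.291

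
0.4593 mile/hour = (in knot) 0.3991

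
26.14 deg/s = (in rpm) 4.357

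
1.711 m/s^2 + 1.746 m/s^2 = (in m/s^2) 3.457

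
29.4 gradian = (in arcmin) 1588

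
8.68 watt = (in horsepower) 0.01164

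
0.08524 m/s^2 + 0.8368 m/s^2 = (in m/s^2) 0.922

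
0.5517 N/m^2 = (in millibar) 0.005517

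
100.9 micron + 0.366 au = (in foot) 1.796e+11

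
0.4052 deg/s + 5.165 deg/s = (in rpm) 0.9284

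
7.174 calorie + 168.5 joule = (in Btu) 0.1882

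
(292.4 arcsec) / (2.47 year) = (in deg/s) 1.043e-09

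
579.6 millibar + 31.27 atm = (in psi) 467.9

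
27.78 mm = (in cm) 2.778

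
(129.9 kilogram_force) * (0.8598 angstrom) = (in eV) 6.836e+11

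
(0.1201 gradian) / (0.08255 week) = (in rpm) 3.608e-07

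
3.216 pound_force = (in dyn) 1.431e+06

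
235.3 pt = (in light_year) 8.774e-18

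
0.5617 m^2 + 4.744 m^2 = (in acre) 0.001311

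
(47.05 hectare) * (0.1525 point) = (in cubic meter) 25.31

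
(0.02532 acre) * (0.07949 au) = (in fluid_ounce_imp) 4.288e+16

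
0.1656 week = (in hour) 27.82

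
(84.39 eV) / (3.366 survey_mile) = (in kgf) 2.545e-22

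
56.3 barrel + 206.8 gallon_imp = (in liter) 9891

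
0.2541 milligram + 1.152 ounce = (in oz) 1.152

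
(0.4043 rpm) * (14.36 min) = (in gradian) 2322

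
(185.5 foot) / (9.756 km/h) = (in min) 0.3477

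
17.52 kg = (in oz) 618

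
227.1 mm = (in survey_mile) 0.0001411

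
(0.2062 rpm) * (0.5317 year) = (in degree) 2.074e+07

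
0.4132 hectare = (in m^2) 4132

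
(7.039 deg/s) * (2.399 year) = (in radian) 9.294e+06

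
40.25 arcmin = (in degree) 0.6708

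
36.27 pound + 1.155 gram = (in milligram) 1.645e+07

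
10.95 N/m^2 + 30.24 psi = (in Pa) 2.085e+05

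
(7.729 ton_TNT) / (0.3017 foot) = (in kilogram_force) 3.586e+10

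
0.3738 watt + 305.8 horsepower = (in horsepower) 305.8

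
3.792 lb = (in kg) 1.72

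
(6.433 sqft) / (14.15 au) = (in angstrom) 0.002823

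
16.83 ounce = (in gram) 477.1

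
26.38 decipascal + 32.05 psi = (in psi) 32.05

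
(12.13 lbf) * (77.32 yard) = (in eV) 2.381e+22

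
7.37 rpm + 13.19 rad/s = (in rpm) 133.3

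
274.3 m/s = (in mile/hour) 613.6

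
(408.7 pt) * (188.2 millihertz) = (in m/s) 0.02713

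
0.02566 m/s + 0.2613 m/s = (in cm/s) 28.7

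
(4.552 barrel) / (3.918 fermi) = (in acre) 4.564e+10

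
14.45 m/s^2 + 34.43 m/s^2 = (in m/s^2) 48.88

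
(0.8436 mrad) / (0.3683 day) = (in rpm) 2.532e-07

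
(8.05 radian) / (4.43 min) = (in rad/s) 0.03029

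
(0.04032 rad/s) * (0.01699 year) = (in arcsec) 4.456e+09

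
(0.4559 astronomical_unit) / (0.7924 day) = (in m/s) 9.962e+05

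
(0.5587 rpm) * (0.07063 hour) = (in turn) 2.368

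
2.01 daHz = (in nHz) 2.01e+10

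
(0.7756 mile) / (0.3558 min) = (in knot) 113.7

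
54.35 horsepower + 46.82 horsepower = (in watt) 7.544e+04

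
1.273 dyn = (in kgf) 1.298e-06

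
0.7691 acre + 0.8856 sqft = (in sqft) 3.35e+04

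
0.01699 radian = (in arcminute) 58.41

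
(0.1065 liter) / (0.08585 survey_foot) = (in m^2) 0.00407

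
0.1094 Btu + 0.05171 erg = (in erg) 1.154e+09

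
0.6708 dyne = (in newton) 6.708e-06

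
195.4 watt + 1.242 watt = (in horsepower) 0.2637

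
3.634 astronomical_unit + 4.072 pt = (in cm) 5.436e+13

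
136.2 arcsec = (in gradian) 0.04204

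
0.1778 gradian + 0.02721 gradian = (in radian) 0.00322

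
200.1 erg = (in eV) 1.249e+14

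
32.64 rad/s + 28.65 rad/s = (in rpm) 585.3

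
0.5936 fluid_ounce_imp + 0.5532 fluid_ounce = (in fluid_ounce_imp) 1.169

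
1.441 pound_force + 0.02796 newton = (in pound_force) 1.447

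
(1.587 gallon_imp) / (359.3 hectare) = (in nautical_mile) 1.084e-12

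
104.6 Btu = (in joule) 1.104e+05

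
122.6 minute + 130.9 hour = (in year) 0.01518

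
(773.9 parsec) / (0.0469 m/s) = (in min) 8.486e+18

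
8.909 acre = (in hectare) 3.605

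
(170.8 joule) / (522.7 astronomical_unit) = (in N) 2.184e-12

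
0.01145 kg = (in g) 11.45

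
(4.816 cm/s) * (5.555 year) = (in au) 5.64e-05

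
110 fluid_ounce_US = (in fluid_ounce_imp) 114.5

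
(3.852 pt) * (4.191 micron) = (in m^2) 5.695e-09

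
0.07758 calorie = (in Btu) 0.0003077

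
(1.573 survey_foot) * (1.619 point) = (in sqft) 0.002948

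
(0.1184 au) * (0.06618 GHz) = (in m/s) 1.172e+18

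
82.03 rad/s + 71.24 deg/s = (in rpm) 795.2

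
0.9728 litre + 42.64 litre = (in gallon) 11.52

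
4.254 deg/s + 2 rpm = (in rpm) 2.709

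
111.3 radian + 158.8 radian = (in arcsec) 5.571e+07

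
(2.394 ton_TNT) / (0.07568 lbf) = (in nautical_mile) 1.607e+07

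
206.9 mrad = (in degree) 11.85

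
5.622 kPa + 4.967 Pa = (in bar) 0.05627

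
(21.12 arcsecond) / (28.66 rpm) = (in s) 3.412e-05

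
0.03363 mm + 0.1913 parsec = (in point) 1.673e+19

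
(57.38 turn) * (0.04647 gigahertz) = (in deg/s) 9.599e+11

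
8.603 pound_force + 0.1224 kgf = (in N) 39.47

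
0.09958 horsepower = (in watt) 74.26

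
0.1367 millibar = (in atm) 0.0001349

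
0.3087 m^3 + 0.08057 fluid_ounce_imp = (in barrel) 1.942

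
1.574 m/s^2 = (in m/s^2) 1.574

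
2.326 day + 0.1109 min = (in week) 0.3323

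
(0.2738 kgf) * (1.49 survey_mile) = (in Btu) 6.103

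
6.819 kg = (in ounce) 240.5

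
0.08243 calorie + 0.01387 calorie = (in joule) 0.4029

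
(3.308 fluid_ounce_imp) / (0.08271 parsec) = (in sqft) 3.964e-19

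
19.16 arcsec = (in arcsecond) 19.16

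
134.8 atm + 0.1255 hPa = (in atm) 134.8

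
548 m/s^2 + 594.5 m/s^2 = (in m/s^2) 1142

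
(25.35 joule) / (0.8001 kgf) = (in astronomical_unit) 2.16e-11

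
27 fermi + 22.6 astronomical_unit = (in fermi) 3.381e+27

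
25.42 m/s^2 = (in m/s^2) 25.42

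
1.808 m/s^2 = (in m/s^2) 1.808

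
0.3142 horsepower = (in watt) 234.3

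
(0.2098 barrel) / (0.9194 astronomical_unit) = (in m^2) 2.425e-13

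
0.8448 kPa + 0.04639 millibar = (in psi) 0.1232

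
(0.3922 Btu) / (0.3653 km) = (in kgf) 0.1155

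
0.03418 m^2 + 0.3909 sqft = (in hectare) 7.05e-06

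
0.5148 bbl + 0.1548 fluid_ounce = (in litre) 81.85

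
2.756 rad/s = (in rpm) 26.32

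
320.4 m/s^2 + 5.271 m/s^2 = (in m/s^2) 325.7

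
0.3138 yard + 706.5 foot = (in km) 0.2156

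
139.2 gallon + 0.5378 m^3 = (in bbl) 6.697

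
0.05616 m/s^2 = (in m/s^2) 0.05616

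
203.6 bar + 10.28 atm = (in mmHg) 1.605e+05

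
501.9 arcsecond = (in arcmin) 8.365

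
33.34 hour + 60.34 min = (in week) 0.2044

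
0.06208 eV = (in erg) 9.946e-14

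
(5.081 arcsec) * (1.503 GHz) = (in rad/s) 3.702e+04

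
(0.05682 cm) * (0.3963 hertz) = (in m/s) 0.0002252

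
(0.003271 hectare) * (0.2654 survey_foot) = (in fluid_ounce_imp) 9.313e+04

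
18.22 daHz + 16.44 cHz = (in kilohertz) 0.1824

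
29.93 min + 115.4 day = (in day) 115.4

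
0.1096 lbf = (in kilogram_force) 0.04971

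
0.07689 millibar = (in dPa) 76.89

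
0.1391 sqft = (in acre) 3.193e-06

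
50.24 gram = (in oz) 1.772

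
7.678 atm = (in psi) 112.8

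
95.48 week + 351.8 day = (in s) 8.814e+07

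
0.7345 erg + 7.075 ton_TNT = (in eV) 1.848e+29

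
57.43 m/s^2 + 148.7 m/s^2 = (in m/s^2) 206.1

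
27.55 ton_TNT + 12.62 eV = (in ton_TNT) 27.55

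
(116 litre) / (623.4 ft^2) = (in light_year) 2.117e-19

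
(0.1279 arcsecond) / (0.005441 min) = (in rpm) 1.814e-05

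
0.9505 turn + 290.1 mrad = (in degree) 358.8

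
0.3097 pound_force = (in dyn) 1.378e+05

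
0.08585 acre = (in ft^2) 3740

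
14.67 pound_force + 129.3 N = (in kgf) 19.84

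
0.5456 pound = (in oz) 8.73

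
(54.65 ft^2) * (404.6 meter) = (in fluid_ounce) 6.946e+07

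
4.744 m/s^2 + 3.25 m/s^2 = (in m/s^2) 7.994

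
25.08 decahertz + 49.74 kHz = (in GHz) 4.999e-05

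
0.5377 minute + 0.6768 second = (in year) 1.044e-06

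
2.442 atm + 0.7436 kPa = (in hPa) 2482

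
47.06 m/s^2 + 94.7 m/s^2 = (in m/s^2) 141.8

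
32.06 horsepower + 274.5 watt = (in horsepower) 32.43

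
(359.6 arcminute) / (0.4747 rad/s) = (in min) 0.003673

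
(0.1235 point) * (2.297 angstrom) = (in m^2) 1.001e-14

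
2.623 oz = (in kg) 0.07436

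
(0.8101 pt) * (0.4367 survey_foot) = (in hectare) 3.804e-09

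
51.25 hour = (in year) 0.00585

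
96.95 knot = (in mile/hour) 111.6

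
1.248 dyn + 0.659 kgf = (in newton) 6.463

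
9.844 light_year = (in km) 9.313e+13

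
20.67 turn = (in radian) 129.9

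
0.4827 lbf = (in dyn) 2.147e+05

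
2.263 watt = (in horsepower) 0.003035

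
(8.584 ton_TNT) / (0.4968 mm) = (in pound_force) 1.625e+13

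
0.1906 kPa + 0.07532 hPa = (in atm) 0.001955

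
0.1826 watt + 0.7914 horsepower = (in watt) 590.3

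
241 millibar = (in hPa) 241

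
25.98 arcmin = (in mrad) 7.557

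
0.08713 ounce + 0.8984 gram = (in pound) 0.007426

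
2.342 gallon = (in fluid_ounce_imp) 312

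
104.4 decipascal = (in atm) 0.000103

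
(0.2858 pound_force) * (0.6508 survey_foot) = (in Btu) 0.000239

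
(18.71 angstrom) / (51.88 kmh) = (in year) 4.117e-18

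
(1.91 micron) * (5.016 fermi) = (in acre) 2.367e-24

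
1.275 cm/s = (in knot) 0.02478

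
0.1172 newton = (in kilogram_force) 0.01195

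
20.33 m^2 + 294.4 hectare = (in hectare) 294.4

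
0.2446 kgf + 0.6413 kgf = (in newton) 8.688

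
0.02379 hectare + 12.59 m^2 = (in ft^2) 2696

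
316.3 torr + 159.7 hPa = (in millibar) 581.4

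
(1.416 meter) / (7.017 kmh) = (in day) 8.408e-06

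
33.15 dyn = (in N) 0.0003315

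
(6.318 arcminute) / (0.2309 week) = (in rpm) 1.257e-07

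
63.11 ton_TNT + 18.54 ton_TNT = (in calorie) 8.165e+10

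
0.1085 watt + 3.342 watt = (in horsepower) 0.004627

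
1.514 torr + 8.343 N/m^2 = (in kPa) 0.2102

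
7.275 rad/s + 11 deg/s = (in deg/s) 427.8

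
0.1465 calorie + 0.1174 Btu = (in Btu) 0.118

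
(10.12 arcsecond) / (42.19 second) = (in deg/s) 6.663e-05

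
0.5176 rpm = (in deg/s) 3.106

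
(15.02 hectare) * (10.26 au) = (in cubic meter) 2.305e+17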